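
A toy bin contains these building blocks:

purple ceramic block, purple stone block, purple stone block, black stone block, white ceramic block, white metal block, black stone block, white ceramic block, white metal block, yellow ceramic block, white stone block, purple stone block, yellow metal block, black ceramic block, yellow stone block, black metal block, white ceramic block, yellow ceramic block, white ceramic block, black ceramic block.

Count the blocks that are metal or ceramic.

13

ceramic: 9; metal: 4; together 9 + 4 = 13.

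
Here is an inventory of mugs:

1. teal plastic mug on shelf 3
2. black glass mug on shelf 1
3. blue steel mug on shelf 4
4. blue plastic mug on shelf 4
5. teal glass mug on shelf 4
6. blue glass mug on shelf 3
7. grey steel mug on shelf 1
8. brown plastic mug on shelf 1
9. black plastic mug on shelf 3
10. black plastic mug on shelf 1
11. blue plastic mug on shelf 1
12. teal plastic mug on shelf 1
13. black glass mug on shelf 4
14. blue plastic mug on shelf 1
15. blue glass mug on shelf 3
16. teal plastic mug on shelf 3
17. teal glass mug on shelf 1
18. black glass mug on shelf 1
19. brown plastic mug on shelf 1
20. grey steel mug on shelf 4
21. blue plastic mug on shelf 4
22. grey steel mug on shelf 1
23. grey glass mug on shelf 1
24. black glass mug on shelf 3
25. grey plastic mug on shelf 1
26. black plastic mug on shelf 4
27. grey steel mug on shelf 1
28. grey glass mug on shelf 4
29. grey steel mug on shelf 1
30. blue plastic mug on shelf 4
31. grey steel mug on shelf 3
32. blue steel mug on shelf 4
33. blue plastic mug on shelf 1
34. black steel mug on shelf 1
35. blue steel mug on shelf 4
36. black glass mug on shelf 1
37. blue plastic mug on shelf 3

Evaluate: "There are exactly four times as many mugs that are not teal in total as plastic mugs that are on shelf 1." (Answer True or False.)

True

There are 32 mugs that are not teal.
There are 8 plastic mugs on shelf 1.
The claim requires 32 = 4 × 8 = 32, which holds.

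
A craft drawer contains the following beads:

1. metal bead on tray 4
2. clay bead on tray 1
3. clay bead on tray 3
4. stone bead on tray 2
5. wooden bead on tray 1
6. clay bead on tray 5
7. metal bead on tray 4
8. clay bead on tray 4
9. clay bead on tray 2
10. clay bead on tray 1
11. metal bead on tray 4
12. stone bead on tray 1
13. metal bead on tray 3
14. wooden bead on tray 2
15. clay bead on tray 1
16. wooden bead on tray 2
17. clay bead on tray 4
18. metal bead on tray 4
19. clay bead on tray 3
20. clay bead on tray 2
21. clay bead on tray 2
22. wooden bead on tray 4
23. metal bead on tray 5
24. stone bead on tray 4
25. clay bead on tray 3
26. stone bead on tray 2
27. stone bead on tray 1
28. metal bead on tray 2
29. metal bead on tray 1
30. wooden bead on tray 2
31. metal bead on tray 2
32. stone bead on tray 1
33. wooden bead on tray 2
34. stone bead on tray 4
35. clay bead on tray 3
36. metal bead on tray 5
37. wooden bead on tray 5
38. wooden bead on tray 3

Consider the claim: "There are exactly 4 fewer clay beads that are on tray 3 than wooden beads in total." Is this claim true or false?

True

clay beads on tray 3: 4.
wooden beads: 8.
The claim requires 8 − 4 (= 4) to equal 4, which holds.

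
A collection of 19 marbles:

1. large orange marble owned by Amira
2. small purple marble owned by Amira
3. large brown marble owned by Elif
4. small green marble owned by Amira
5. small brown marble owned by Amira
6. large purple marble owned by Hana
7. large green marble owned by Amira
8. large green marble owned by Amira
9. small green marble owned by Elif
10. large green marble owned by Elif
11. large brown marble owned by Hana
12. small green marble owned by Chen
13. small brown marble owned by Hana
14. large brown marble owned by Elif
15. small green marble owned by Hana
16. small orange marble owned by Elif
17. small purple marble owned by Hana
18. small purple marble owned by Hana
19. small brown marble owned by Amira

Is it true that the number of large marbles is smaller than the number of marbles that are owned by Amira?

There are 8 large marbles.
Count of marbles owned by Amira: 7.
The claim requires 8 < 7, which does not hold.

False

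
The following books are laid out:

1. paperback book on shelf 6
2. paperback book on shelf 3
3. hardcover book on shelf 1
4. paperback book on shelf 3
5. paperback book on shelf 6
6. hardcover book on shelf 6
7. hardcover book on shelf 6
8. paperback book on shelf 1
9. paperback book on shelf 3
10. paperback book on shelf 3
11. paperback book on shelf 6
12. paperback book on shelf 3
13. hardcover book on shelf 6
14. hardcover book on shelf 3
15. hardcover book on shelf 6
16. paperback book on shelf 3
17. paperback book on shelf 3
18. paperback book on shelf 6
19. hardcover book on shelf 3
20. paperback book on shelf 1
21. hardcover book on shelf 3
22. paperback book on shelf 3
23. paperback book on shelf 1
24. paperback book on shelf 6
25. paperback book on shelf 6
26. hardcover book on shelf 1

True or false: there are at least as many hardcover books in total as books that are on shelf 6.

False

|hardcover books| = 9.
|books on shelf 6| = 10.
The claim requires 9 ≥ 10, which does not hold.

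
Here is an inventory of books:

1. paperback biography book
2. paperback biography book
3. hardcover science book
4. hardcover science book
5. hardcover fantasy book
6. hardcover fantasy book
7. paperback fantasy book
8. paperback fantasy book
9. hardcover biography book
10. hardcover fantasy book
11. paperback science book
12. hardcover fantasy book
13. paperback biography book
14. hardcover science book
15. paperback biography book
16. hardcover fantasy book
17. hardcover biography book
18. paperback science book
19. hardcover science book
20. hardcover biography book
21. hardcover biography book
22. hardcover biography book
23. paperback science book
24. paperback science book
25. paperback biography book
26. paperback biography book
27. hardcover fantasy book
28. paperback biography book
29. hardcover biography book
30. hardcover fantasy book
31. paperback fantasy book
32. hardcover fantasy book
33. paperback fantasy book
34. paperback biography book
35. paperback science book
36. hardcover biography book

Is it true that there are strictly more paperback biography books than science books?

False

There are 8 paperback biography books.
There are 9 science books.
The claim requires 8 > 9, which does not hold.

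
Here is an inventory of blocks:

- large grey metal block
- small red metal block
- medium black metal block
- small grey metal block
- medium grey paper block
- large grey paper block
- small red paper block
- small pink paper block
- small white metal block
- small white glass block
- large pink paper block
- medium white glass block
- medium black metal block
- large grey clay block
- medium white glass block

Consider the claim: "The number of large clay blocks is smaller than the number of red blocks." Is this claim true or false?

There is 1 large clay block.
There are 2 red blocks.
The claim requires 1 < 2, which holds.

True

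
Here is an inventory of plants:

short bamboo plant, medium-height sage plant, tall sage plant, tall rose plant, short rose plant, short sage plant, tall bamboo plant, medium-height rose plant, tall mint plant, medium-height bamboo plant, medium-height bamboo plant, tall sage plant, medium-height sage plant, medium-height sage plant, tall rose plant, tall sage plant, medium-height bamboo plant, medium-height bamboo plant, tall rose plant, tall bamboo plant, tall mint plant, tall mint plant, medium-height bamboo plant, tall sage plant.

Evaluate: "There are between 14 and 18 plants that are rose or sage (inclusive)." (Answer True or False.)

False

plants that are rose or sage: 13.
The claim requires 14 ≤ 13 ≤ 18, which does not hold.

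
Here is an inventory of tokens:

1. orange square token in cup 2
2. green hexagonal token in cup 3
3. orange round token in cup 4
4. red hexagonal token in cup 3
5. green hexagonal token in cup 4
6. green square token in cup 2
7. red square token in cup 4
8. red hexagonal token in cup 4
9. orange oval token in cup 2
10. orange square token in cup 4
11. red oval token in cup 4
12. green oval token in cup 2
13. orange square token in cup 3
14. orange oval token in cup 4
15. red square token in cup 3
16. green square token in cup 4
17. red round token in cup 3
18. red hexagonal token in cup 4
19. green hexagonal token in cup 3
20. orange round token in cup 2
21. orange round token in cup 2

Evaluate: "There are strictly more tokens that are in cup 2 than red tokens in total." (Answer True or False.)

|tokens in cup 2| = 6.
|red tokens| = 7.
The claim requires 6 > 7, which does not hold.

False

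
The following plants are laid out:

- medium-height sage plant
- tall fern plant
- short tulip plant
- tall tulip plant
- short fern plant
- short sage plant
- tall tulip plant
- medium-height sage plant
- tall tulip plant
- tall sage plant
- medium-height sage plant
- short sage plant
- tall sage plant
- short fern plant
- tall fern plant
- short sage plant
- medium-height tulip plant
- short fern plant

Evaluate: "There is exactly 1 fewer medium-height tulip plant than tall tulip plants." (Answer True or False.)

There is 1 medium-height tulip plant.
There are 3 tall tulip plants.
The claim requires 3 − 1 (= 2) to equal 1, which does not hold.

False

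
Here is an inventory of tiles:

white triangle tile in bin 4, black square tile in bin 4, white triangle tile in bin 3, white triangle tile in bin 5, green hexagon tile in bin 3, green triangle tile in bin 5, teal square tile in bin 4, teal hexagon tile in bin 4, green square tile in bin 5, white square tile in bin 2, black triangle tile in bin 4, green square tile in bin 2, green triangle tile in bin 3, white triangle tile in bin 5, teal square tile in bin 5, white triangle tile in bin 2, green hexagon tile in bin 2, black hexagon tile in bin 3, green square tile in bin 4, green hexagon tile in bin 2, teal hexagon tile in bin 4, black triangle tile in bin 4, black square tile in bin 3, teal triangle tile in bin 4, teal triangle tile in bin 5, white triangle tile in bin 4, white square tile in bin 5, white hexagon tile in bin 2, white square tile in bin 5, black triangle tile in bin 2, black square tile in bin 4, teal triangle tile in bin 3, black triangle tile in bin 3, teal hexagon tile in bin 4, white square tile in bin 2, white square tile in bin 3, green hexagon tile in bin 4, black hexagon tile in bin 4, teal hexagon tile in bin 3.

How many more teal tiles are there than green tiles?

0

teal tiles: 9.
green tiles: 9.
9 − 9 = 0.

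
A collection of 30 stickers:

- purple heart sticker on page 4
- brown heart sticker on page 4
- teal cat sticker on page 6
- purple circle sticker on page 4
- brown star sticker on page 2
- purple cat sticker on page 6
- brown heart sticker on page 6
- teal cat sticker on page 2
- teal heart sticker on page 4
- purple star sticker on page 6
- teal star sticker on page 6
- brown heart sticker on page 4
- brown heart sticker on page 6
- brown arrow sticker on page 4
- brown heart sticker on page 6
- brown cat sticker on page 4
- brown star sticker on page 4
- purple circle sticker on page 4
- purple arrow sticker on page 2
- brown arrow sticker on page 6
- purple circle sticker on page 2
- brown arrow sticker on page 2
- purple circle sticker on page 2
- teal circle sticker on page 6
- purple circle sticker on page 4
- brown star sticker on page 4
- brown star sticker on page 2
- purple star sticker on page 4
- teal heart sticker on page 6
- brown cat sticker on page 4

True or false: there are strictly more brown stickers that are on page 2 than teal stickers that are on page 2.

There are 3 brown stickers on page 2.
There is 1 teal sticker on page 2.
The claim requires 3 > 1, which holds.

True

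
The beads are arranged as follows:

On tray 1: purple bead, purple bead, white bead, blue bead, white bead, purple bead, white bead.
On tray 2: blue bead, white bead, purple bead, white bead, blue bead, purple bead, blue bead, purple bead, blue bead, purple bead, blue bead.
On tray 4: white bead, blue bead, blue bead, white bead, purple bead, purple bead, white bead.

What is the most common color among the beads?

purple

Counts by color: purple 9, white 8, blue 8.
The maximum is 9, held uniquely by purple.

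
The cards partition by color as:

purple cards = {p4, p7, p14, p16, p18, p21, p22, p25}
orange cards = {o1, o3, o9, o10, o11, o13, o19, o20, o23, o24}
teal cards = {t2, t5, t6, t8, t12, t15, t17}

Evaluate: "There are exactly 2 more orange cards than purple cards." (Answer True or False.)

True

orange cards: 10.
purple cards: 8.
The claim requires 10 − 8 (= 2) to equal 2, which holds.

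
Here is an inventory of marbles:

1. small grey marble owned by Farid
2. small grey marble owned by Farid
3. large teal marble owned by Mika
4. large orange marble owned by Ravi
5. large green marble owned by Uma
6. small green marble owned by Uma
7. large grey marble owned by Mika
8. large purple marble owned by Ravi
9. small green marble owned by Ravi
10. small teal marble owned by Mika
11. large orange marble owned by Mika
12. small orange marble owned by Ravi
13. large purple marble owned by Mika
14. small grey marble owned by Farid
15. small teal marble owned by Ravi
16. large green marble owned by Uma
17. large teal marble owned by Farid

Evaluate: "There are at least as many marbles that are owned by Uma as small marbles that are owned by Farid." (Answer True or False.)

Count of marbles owned by Uma: 3.
Count of small marbles owned by Farid: 3.
The claim requires 3 ≥ 3, which holds.

True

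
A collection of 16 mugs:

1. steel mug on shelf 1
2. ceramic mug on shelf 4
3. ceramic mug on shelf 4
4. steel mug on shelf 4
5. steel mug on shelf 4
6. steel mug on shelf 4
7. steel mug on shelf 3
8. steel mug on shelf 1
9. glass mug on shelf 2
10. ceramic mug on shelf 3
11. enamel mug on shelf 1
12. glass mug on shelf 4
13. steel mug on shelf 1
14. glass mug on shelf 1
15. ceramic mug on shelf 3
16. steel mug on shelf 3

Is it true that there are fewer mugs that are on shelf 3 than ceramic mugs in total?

False

|mugs on shelf 3| = 4.
|ceramic mugs| = 4.
The claim requires 4 < 4, which does not hold.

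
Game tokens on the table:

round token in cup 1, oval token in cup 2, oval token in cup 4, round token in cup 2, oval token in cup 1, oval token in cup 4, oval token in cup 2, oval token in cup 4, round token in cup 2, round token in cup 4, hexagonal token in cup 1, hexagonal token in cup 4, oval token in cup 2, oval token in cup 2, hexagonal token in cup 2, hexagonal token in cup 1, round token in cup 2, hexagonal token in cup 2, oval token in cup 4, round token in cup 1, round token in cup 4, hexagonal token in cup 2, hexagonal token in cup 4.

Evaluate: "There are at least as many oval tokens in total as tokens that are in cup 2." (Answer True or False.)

There are 9 oval tokens.
There are 10 tokens in cup 2.
The claim requires 9 ≥ 10, which does not hold.

False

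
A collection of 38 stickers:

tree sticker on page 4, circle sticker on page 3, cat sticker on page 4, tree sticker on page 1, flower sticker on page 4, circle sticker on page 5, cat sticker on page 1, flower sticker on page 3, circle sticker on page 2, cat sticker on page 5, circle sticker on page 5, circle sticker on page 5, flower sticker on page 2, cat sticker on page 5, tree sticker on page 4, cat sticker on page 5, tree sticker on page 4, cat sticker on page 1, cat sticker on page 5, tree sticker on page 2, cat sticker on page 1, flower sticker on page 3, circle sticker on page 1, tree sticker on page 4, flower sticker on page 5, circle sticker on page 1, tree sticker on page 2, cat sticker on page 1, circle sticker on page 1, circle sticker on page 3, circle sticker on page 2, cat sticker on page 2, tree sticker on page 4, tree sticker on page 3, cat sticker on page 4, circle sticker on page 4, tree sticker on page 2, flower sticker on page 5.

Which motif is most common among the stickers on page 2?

tree

Counts by motif (restricted to stickers on page 2): tree 3, circle 2, cat 1, flower 1.
The maximum is 3, held uniquely by tree.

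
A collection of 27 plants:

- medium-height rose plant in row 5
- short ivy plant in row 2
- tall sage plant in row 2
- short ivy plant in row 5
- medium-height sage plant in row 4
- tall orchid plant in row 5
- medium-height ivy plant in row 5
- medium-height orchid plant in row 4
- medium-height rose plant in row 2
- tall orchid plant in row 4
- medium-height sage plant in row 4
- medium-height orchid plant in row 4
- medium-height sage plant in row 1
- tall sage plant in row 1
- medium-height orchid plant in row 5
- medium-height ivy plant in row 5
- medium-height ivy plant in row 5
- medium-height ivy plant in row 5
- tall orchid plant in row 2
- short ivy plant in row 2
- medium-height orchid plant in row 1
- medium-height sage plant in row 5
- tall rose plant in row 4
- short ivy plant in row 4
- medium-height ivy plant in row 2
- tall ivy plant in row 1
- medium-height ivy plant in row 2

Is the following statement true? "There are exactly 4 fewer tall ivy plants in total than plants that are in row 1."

False

|tall ivy plants| = 1.
|plants in row 1| = 4.
The claim requires 4 − 1 (= 3) to equal 4, which does not hold.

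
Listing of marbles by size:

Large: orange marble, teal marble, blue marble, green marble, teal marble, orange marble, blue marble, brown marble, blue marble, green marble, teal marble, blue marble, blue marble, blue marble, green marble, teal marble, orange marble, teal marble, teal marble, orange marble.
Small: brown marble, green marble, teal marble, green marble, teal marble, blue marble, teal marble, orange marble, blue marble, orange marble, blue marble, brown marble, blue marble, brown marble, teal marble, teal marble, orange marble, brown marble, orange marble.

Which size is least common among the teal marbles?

Counts by size (restricted to teal marbles): large 6, small 5.
The minimum is 5, held uniquely by small.

small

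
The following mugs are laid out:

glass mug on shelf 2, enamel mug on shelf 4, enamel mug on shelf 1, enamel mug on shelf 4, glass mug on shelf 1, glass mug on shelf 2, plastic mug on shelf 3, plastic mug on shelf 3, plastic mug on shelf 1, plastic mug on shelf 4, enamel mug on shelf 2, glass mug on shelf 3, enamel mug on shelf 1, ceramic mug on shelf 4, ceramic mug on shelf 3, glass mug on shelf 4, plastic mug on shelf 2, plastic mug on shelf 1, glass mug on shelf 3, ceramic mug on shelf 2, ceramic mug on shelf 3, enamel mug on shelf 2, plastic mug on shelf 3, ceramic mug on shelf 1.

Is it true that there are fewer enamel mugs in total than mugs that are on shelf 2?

False

|enamel mugs| = 6.
|mugs on shelf 2| = 6.
The claim requires 6 < 6, which does not hold.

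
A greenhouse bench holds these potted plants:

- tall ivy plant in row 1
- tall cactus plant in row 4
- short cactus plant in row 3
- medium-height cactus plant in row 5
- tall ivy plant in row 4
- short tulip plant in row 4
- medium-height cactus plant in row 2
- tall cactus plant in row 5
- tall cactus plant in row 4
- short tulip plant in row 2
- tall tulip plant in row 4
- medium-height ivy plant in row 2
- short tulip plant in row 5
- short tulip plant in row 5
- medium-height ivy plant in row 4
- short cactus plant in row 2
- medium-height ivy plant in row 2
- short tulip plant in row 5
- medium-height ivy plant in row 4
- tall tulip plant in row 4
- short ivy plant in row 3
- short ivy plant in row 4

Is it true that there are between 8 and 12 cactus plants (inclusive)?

False

There are 7 cactus plants.
The claim requires 8 ≤ 7 ≤ 12, which does not hold.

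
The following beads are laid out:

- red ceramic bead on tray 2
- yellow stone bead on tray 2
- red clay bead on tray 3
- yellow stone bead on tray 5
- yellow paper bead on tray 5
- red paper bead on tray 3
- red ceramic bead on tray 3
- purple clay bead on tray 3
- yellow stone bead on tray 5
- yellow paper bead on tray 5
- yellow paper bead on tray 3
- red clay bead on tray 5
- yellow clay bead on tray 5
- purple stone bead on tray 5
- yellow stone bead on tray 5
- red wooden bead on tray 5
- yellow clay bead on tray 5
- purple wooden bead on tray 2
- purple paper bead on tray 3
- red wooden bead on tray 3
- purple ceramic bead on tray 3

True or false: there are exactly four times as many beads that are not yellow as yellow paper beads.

There are 12 beads that are not yellow.
There are 3 yellow paper beads.
The claim requires 12 = 4 × 3 = 12, which holds.

True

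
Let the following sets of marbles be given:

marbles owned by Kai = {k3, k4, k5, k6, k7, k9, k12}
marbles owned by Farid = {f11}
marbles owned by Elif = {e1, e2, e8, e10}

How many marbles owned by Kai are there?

7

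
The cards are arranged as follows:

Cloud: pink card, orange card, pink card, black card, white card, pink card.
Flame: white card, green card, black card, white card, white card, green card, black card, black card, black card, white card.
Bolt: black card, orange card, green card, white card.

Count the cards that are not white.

14

Total cards: 20; with the excluded value: 6; remaining 20 − 6 = 14.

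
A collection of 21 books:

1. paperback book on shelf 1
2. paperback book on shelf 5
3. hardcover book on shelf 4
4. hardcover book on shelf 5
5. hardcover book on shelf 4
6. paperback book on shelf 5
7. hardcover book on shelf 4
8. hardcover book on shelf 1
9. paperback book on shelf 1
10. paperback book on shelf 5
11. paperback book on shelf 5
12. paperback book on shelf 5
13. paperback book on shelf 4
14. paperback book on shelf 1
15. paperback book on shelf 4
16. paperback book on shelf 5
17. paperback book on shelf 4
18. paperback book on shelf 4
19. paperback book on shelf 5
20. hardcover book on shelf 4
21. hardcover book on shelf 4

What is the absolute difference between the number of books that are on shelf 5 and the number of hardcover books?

1

books on shelf 5: 8. hardcover books: 7.
|8 − 7| = 8 − 7 = 1.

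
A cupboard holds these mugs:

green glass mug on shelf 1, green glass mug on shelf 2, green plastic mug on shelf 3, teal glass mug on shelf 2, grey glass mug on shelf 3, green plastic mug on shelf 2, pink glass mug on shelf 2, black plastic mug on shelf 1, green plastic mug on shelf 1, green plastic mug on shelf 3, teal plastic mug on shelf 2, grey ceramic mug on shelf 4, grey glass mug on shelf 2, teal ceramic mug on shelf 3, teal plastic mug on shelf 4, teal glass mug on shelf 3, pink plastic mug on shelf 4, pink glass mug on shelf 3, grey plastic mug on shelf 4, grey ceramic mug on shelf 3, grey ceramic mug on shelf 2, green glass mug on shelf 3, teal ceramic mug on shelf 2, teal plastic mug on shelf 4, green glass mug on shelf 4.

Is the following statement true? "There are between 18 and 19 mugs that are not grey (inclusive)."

|mugs that are not grey| = 19.
The claim requires 18 ≤ 19 ≤ 19, which holds.

True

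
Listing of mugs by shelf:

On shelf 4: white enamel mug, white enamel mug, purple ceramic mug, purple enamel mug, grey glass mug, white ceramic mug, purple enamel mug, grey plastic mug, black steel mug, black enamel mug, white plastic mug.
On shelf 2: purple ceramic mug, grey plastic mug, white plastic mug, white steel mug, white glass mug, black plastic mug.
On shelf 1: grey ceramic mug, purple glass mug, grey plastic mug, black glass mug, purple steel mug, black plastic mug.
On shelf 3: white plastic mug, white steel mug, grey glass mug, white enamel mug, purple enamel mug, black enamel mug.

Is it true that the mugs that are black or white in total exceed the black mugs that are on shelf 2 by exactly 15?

mugs that are black or white: 16.
black mugs on shelf 2: 1.
The claim requires 16 − 1 (= 15) to equal 15, which holds.

True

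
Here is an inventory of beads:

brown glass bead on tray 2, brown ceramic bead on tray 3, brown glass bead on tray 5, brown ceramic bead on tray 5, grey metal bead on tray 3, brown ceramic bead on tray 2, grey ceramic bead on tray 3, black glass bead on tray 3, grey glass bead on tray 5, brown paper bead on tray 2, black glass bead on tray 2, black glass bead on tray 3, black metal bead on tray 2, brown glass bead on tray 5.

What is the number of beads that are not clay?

Total beads: 14; with the excluded value: 0; remaining 14 − 0 = 14.

14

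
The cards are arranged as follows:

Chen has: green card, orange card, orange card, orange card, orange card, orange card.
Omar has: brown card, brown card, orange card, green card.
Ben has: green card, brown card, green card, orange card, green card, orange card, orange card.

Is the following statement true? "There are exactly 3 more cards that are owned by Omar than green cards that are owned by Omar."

True

cards owned by Omar: 4.
green cards owned by Omar: 1.
The claim requires 4 − 1 (= 3) to equal 3, which holds.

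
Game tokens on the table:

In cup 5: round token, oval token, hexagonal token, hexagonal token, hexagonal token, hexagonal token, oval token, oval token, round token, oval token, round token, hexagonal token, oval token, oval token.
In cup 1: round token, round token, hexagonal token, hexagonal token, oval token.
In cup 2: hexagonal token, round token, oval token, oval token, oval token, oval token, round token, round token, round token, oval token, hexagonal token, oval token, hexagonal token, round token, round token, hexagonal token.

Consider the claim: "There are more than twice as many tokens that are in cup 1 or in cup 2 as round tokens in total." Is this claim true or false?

False

tokens in cup 1 or in cup 2: 21.
round tokens: 11.
The claim requires 21 > 2 × 11 = 22, which does not hold.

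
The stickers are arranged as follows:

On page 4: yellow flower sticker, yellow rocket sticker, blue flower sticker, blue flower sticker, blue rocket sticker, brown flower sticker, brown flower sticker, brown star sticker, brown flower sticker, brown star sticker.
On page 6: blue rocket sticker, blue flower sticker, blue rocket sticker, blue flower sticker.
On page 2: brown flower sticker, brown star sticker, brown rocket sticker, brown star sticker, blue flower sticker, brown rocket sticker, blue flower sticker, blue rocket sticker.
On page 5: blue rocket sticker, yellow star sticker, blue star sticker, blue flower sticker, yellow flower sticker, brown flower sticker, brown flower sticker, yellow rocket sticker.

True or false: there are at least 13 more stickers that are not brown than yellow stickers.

There are 18 stickers that are not brown.
There are 5 yellow stickers.
The claim requires 18 − 5 = 13 ≥ 13, which holds.

True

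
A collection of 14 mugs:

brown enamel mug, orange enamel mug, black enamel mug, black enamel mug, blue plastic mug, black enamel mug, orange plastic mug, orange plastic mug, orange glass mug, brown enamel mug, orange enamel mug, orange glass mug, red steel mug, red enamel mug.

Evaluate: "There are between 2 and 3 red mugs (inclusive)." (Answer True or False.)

There are 2 red mugs.
The claim requires 2 ≤ 2 ≤ 3, which holds.

True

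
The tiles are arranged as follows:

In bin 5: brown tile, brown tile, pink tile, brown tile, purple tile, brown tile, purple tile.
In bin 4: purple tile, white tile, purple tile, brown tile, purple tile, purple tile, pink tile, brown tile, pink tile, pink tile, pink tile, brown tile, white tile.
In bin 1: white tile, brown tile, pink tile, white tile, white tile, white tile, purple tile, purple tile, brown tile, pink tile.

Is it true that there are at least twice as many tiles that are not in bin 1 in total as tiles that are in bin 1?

tiles that are not in bin 1: 20.
tiles in bin 1: 10.
The claim requires 20 ≥ 2 × 10 = 20, which holds.

True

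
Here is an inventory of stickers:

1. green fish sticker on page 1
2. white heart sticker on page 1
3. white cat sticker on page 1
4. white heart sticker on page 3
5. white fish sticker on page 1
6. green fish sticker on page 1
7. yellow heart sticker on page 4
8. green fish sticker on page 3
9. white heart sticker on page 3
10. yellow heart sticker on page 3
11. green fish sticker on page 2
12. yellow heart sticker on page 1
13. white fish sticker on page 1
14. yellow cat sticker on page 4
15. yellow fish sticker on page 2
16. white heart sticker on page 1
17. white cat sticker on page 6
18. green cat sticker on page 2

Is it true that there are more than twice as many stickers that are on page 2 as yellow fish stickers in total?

True

There are 3 stickers on page 2.
There is 1 yellow fish sticker.
The claim requires 3 > 2 × 1 = 2, which holds.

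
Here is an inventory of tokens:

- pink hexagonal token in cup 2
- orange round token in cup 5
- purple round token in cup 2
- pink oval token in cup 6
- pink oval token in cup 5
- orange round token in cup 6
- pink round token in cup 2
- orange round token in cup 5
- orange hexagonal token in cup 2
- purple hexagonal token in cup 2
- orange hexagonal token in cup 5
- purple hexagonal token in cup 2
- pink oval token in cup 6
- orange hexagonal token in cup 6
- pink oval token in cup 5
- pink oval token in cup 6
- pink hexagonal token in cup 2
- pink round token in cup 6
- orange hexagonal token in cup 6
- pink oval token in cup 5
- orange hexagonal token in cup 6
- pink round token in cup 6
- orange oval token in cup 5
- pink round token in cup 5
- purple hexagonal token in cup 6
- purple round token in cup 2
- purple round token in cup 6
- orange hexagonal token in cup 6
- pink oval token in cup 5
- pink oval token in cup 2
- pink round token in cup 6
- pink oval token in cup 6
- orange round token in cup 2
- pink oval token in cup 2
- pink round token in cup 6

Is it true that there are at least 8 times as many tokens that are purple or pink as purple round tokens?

True

tokens that are purple or pink: 24.
purple round tokens: 3.
The claim requires 24 ≥ 8 × 3 = 24, which holds.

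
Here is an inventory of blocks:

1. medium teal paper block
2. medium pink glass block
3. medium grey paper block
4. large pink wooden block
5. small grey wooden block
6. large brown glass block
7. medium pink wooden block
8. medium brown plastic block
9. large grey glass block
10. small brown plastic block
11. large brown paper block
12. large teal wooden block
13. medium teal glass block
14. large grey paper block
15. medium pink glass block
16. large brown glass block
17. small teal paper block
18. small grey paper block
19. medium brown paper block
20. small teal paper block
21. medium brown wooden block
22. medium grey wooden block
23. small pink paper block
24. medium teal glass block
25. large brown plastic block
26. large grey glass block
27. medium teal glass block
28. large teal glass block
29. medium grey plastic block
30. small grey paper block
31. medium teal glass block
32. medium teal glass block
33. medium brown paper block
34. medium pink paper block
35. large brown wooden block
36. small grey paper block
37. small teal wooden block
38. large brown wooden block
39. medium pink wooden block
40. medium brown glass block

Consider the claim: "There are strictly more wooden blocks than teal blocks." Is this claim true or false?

|wooden blocks| = 10.
|teal blocks| = 11.
The claim requires 10 > 11, which does not hold.

False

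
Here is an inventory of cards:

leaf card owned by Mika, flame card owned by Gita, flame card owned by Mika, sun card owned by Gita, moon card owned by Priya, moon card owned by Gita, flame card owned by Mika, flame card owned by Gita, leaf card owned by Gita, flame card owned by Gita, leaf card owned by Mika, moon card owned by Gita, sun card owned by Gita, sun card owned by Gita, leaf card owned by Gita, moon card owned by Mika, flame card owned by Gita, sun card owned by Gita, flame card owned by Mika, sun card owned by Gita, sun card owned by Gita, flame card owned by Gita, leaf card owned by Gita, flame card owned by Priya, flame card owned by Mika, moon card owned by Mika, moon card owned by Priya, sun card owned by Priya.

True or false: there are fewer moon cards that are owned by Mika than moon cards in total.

|moon cards owned by Mika| = 2.
|moon cards| = 6.
The claim requires 2 < 6, which holds.

True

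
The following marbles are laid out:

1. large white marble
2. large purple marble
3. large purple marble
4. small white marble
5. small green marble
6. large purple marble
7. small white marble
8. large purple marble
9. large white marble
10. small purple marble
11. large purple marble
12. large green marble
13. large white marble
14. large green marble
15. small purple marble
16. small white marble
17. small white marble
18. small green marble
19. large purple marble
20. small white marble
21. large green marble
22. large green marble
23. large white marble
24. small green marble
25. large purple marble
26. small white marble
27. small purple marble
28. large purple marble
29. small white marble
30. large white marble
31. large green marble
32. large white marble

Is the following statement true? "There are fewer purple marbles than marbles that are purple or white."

|purple marbles| = 11.
|marbles that are purple or white| = 24.
The claim requires 11 < 24, which holds.

True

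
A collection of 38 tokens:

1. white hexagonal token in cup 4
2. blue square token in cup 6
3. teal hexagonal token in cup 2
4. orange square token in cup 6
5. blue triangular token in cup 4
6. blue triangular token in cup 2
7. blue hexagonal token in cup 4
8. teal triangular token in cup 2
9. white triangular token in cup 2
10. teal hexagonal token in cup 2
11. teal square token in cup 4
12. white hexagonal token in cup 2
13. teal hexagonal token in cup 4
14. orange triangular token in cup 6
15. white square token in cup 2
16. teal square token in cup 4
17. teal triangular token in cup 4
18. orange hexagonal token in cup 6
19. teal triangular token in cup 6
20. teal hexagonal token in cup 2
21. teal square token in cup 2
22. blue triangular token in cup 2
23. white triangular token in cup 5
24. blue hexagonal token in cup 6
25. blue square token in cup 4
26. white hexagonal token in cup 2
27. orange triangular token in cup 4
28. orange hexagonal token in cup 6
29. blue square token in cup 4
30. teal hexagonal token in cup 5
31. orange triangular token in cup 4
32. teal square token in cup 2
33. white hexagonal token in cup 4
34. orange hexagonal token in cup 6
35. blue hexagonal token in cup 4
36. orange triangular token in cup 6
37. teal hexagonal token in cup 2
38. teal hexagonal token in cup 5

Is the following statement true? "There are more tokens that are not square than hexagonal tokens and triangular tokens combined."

There are 29 tokens that are not square.
hexagonal tokens: 17; triangular tokens: 12; combined: 17 + 12 = 29.
The claim requires 29 > 29, which does not hold.

False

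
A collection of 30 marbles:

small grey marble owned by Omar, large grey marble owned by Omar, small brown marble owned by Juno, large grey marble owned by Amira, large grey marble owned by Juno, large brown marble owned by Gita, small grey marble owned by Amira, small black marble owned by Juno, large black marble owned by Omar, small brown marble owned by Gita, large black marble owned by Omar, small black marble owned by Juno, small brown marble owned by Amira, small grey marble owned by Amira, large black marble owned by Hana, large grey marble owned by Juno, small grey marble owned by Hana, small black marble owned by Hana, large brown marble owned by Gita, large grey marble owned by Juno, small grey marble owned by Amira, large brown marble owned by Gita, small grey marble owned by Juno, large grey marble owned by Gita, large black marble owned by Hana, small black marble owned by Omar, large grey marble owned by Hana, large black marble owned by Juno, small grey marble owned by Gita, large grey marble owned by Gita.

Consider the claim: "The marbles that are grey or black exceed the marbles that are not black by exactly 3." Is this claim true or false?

There are 24 marbles that are grey or black.
There are 21 marbles that are not black.
The claim requires 24 − 21 (= 3) to equal 3, which holds.

True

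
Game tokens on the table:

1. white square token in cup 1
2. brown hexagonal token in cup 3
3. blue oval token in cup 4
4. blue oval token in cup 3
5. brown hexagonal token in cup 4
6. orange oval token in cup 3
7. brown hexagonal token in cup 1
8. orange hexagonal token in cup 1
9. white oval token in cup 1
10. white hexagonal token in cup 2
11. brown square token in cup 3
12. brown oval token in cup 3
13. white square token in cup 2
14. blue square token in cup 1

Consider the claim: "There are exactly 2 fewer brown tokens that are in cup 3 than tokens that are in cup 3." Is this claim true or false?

True

|brown tokens in cup 3| = 3.
|tokens in cup 3| = 5.
The claim requires 5 − 3 (= 2) to equal 2, which holds.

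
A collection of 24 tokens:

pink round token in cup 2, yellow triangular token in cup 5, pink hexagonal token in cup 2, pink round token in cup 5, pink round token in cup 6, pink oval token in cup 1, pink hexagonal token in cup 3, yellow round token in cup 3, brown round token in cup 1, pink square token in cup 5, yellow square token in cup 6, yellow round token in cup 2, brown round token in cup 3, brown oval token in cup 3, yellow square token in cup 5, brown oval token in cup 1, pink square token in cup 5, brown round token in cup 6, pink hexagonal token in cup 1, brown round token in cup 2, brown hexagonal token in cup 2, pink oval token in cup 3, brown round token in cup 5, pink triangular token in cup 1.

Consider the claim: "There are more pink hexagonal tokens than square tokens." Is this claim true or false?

False

|pink hexagonal tokens| = 3.
|square tokens| = 4.
The claim requires 3 > 4, which does not hold.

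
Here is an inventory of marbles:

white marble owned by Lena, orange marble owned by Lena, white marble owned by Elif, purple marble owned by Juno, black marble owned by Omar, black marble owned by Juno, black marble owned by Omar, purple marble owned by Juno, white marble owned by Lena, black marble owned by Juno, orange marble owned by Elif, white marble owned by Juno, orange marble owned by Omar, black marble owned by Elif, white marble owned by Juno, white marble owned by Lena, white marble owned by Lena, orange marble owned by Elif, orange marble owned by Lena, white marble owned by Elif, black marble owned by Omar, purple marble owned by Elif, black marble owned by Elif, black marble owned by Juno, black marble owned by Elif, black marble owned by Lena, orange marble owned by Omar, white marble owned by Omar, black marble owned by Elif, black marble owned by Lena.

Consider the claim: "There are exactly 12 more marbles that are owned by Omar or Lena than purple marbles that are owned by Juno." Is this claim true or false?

Count of marbles owned by Omar or Lena: 14.
Count of purple marbles owned by Juno: 2.
The claim requires 14 − 2 (= 12) to equal 12, which holds.

True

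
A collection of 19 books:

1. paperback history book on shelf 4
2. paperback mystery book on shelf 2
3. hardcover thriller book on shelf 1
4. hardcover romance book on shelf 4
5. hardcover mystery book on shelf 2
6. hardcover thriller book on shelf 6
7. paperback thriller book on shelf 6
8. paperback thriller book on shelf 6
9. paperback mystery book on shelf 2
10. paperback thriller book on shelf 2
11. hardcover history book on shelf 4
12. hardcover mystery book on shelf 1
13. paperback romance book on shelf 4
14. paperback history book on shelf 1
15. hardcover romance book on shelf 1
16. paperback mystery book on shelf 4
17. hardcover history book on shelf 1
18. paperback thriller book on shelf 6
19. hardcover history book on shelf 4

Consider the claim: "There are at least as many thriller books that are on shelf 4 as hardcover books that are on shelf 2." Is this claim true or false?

There are 0 thriller books on shelf 4.
There is 1 hardcover book on shelf 2.
The claim requires 0 ≥ 1, which does not hold.

False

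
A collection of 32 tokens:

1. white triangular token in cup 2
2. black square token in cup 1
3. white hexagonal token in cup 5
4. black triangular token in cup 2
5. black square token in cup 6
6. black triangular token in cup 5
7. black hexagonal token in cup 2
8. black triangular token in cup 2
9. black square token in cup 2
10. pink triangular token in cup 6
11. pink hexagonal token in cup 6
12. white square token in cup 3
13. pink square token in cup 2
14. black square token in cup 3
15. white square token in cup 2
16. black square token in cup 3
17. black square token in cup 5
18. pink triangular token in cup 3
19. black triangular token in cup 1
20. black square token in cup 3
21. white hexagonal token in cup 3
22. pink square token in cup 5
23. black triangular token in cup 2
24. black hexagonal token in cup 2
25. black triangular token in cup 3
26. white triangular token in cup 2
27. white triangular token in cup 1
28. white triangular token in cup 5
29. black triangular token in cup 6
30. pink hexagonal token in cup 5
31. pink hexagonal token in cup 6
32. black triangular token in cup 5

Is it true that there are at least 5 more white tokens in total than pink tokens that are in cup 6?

There are 8 white tokens.
There are 3 pink tokens in cup 6.
The claim requires 8 − 3 = 5 ≥ 5, which holds.

True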